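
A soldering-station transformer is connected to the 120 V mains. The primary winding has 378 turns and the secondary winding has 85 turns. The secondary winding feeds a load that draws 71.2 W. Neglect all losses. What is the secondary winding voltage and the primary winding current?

V_s = V_p × N_s/N_p = 120 × 85/378 = 26.984 V.
I_s = P/V_s = 71.2/26.984 = 2.6386 A.
I_p = I_s × N_s/N_p = 2.6386 × 85/378 = 0.593 A.

V_s ≈ 27.0 V, I_p ≈ 0.593 A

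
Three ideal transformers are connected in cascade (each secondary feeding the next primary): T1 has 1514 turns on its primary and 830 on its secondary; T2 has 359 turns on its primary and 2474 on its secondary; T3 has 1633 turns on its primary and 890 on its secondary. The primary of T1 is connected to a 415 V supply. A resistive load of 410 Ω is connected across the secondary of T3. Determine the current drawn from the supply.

I_supply ≈ 4.29 A

After T1: V = 415.00 × 830/1514 = 227.51 V.
After T2: V = 227.51 × 2474/359 = 1567.9 V.
After T3: V = 1567.9 × 890/1633 = 854.49 V.
I_load = 854.49/410 = 2.0841 A, so P_out = 854.49 × 2.0841 = 1780.9 W.
All ideal ⇒ P_in = P_out, so I_supply = 1780.9/415 = 4.29 A.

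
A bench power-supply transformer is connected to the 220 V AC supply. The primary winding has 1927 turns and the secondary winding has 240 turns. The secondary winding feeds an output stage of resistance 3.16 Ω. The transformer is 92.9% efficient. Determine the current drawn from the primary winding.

I_p ≈ 1.16 A

V_s = 220 × 240/1927 = 27.400 V.
I_s = V_s/R = 27.400/3.16 = 8.6709 A.
P_out = V_s I_s = 27.400 × 8.6709 = 237.58 W.
P_in = P_out/η = 237.58/0.929 = 255.74 W.
I_p = P_in/V_p = 255.74/220 = 1.16 A.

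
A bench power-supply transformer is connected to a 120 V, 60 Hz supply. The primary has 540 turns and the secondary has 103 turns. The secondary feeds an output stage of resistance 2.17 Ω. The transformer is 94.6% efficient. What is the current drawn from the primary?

V_s = 120 × 103/540 = 22.889 V.
I_s = V_s/R = 22.889/2.17 = 10.548 A.
P_out = V_s I_s = 22.889 × 10.548 = 241.43 W.
P_in = P_out/η = 241.43/0.946 = 255.21 W.
I_p = P_in/V_p = 255.21/120 = 2.13 A.

I_p ≈ 2.13 A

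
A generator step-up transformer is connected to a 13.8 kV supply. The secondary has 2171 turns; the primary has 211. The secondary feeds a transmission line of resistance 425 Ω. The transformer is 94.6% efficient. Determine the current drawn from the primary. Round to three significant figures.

V_s = 13800 × 2171/211 = 141990 V.
I_s = V_s/R = 141990/425 = 334.09 A.
P_out = V_s I_s = 141990 × 334.09 = 4.7438×10^7 W.
P_in = P_out/η = 4.7438×10^7/0.946 = 5.0146×10^7 W.
I_p = P_in/V_p = 5.0146×10^7/13800 = 3630 A.

I_p ≈ 3630 A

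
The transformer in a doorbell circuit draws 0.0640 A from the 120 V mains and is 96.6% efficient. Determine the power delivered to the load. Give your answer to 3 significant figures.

P_out ≈ 7.42 W

P_in = V_in I_in = 120 × 0.0640 = 7.6800 W.
P_out = η P_in = 0.966 × 7.6800 = 7.42 W.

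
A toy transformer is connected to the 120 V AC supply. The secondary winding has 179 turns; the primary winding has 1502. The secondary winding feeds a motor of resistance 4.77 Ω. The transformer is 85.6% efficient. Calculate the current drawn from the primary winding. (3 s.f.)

I_p ≈ 0.417 A

V_s = 120 × 179/1502 = 14.301 V.
I_s = V_s/R = 14.301/4.77 = 2.9981 A.
P_out = V_s I_s = 14.301 × 2.9981 = 42.876 W.
P_in = P_out/η = 42.876/0.856 = 50.088 W.
I_p = P_in/V_p = 50.088/120 = 0.417 A.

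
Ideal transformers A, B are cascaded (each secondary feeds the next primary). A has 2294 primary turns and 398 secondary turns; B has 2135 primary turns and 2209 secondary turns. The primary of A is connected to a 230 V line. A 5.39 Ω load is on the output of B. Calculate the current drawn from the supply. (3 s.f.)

I_supply ≈ 1.38 A

After A: V = 230.00 × 398/2294 = 39.904 V.
After B: V = 39.904 × 2209/2135 = 41.287 V.
I_load = 41.287/5.39 = 7.6600 A, so P_out = 41.287 × 7.6600 = 316.26 W.
All ideal ⇒ P_in = P_out, so I_supply = 316.26/230 = 1.38 A.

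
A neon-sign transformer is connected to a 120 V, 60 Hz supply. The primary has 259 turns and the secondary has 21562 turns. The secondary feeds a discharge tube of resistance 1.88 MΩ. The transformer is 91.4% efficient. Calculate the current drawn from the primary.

V_s = 120 × 21562/259 = 9990.1 V.
I_s = V_s/R = 9990.1/(1.88×10^6) = 0.0053139 A.
P_out = V_s I_s = 9990.1 × 0.0053139 = 53.086 W.
P_in = P_out/η = 53.086/0.914 = 58.081 W.
I_p = P_in/V_p = 58.081/120 = 0.484 A.

I_p ≈ 0.484 A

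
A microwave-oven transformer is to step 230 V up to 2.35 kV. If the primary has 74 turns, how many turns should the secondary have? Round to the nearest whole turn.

N_s = 756 turns

N_s/N_p = V_s/V_p, so N_s = 74 × 2350/230 = 756.1 ≈ 756 turns.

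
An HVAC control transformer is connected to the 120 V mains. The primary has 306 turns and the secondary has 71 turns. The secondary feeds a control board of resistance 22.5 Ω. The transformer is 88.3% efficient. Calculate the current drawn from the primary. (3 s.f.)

I_p ≈ 0.325 A

V_s = 120 × 71/306 = 27.843 V.
I_s = V_s/R = 27.843/22.5 = 1.2375 A.
P_out = V_s I_s = 27.843 × 1.2375 = 34.455 W.
P_in = P_out/η = 34.455/0.883 = 39.021 W.
I_p = P_in/V_p = 39.021/120 = 0.325 A.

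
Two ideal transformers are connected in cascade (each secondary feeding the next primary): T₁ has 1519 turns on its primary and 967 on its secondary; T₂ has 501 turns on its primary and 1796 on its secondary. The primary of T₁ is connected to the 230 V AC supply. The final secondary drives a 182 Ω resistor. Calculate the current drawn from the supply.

Secondary of T₁: V = 230.00 × 967/1519 = 146.42 V.
Secondary of T₂: V = 146.42 × 1796/501 = 524.89 V.
I_load = 524.89/182 = 2.8840 A, so P_out = 524.89 × 2.8840 = 1513.8 W.
All ideal ⇒ P_in = P_out, so I_supply = 1513.8/230 = 6.58 A.

I_supply ≈ 6.58 A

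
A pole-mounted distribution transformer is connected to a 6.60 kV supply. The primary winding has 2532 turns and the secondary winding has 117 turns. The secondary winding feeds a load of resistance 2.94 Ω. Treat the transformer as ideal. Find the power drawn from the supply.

P ≈ 31600 W

V_s = V_p × N_s/N_p = 6600 × 117/2532 = 304.98 V.
I_s = V_s/R = 304.98/2.94 = 103.73 A.
I_p = I_s × N_s/N_p = 103.73 × 117/2532 = 4.7934 A.
P = V_p I_p = 6600 × 4.7934 = 31600 W.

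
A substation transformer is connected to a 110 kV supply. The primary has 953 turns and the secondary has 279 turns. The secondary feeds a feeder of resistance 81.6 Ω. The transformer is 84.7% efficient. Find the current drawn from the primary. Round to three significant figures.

V_s = 110000 × 279/953 = 32204 V.
I_s = V_s/R = 32204/81.6 = 394.65 A.
P_out = V_s I_s = 32204 × 394.65 = 1.2709×10^7 W.
P_in = P_out/η = 1.2709×10^7/0.847 = 1.5005×10^7 W.
I_p = P_in/V_p = 1.5005×10^7/110000 = 136 A.

I_p ≈ 136 A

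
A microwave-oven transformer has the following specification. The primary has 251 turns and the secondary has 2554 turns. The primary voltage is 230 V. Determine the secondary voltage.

V_s/V_p = N_s/N_p, so V_s = 230 × 2554/251 = 2340 V.

V_s ≈ 2340 V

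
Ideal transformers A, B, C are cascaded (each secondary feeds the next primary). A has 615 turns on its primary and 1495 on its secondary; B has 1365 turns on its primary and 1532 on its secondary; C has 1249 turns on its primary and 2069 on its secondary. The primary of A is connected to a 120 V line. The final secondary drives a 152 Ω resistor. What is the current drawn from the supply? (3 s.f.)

I_supply ≈ 16.1 A

After A: V = 120.00 × 1495/615 = 291.71 V.
After B: V = 291.71 × 1532/1365 = 327.40 V.
After C: V = 327.40 × 2069/1249 = 542.34 V.
I_load = 542.34/152 = 3.5680 A, so P_out = 542.34 × 3.5680 = 1935.1 W.
All ideal ⇒ P_in = P_out, so I_supply = 1935.1/120 = 16.1 A.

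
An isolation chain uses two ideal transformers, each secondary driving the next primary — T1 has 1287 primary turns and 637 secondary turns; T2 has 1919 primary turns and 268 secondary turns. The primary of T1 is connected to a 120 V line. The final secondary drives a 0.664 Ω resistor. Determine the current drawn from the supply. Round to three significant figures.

Secondary of T1: V = 120.00 × 637/1287 = 59.394 V.
Secondary of T2: V = 59.394 × 268/1919 = 8.2947 V.
I_load = 8.2947/0.664 = 12.492 A, so P_out = 8.2947 × 12.492 = 103.62 W.
All ideal ⇒ P_in = P_out, so I_supply = 103.62/120 = 0.863 A.

I_supply ≈ 0.863 A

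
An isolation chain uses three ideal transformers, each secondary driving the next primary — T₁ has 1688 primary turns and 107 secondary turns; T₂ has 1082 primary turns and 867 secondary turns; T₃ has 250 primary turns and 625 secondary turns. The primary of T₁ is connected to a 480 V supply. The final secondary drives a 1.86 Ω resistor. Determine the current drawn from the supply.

Secondary of T₁: V = 480.00 × 107/1688 = 30.427 V.
Secondary of T₂: V = 30.427 × 867/1082 = 24.381 V.
Secondary of T₃: V = 24.381 × 625/250 = 60.952 V.
I_load = 60.952/1.86 = 32.770 A, so P_out = 60.952 × 32.770 = 1997.4 W.
All ideal ⇒ P_in = P_out, so I_supply = 1997.4/480 = 4.16 A.

I_supply ≈ 4.16 A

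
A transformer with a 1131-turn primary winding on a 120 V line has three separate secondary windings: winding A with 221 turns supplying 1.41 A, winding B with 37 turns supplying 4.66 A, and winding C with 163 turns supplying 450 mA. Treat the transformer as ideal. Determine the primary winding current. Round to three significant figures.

V_A = 120 × 221/1131 = 23.448 V; V_B = 120 × 37/1131 = 3.9257 V; V_C = 120 × 163/1131 = 17.294 V.
P_out = V_A I_A + V_B I_B + V_C I_C = 23.448×1.41 + 3.9257×4.66 + 17.294×0.450 = 33.062 + 18.294 + 7.7825 = 59.138 W.
Ideal ⇒ P_in = P_out, so I_p = P_out/V_p = 59.138/120 = 0.493 A.

I_p ≈ 0.493 A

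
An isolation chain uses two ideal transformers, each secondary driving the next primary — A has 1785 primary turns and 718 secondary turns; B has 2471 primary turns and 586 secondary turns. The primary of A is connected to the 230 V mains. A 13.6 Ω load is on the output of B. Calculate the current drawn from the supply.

Secondary of A: V = 230.00 × 718/1785 = 92.515 V.
Secondary of B: V = 92.515 × 586/2471 = 21.940 V.
I_load = 21.940/13.6 = 1.6132 A, so P_out = 21.940 × 1.6132 = 35.395 W.
All ideal ⇒ P_in = P_out, so I_supply = 35.395/230 = 0.154 A.

I_supply ≈ 0.154 A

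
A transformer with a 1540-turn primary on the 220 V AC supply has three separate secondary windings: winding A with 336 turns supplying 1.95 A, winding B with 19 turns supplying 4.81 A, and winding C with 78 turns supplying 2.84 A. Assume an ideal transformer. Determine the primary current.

V_A = 220 × 336/1540 = 48.000 V; V_B = 220 × 19/1540 = 2.7143 V; V_C = 220 × 78/1540 = 11.143 V.
P_out = V_A I_A + V_B I_B + V_C I_C = 48.000×1.95 + 2.7143×4.81 + 11.143×2.84 = 93.600 + 13.056 + 31.646 = 138.30 W.
Ideal ⇒ P_in = P_out, so I_p = P_out/V_p = 138.30/220 = 0.629 A.

I_p ≈ 0.629 A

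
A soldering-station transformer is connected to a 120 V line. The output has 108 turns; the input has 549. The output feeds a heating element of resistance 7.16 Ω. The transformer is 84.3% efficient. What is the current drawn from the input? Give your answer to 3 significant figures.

V_out = 120 × 108/549 = 23.607 V.
I_out = V_out/R = 23.607/7.16 = 3.2970 A.
P_out = V_out I_out = 23.607 × 3.2970 = 77.831 W.
P_in = P_out/η = 77.831/0.843 = 92.326 W.
I_in = P_in/V_in = 92.326/120 = 0.769 A.

I_in ≈ 0.769 A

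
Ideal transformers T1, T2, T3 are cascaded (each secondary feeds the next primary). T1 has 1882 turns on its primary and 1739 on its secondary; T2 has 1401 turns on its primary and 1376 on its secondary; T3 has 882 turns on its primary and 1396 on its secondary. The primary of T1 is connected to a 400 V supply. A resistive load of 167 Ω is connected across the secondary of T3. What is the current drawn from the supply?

I_supply ≈ 4.94 A

Secondary of T1: V = 400.00 × 1739/1882 = 369.61 V.
Secondary of T2: V = 369.61 × 1376/1401 = 363.01 V.
Secondary of T3: V = 363.01 × 1396/882 = 574.56 V.
I_load = 574.56/167 = 3.4405 A, so P_out = 574.56 × 3.4405 = 1976.8 W.
All ideal ⇒ P_in = P_out, so I_supply = 1976.8/400 = 4.94 A.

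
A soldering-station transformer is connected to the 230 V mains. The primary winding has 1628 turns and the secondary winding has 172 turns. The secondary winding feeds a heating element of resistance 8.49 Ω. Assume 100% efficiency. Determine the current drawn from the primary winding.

V_s = V_p × N_s/N_p = 230 × 172/1628 = 24.300 V.
I_s = V_s/R = 24.300/8.49 = 2.8622 A.
For an ideal transformer I_p N_p = I_s N_s, so I_p = 2.8622 × 172/1628 = 0.302 A.

I_p ≈ 0.302 A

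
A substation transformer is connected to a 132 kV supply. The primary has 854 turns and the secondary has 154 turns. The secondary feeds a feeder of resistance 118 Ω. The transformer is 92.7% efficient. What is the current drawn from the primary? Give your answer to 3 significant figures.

V_s = 132000 × 154/854 = 23803 V.
I_s = V_s/R = 23803/118 = 201.72 A.
P_out = V_s I_s = 23803 × 201.72 = 4.8017×10^6 W.
P_in = P_out/η = 4.8017×10^6/0.927 = 5.1798×10^6 W.
I_p = P_in/V_p = 5.1798×10^6/132000 = 39.2 A.

I_p ≈ 39.2 A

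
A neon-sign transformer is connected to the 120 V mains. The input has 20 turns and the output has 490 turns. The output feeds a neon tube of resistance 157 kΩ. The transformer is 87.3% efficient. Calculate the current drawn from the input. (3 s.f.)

V_out = 120 × 490/20 = 2940.0 V.
I_out = V_out/R = 2940.0/157000 = 0.018726 A.
P_out = V_out I_out = 2940.0 × 0.018726 = 55.055 W.
P_in = P_out/η = 55.055/0.873 = 63.064 W.
I_in = P_in/V_in = 63.064/120 = 0.526 A.

I_in ≈ 0.526 A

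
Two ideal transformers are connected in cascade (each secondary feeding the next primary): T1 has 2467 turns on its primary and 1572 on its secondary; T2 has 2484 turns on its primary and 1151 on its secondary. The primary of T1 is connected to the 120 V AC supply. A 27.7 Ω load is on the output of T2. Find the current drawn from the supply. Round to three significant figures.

I_supply ≈ 0.378 A

Secondary of T1: V = 120.00 × 1572/2467 = 76.465 V.
Secondary of T2: V = 76.465 × 1151/2484 = 35.431 V.
I_load = 35.431/27.7 = 1.2791 A, so P_out = 35.431 × 1.2791 = 45.321 W.
All ideal ⇒ P_in = P_out, so I_supply = 45.321/120 = 0.378 A.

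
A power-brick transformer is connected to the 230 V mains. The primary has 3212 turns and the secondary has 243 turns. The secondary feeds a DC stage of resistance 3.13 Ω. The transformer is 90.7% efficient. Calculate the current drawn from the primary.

V_s = 230 × 243/3212 = 17.400 V.
I_s = V_s/R = 17.400/3.13 = 5.5592 A.
P_out = V_s I_s = 17.400 × 5.5592 = 96.733 W.
P_in = P_out/η = 96.733/0.907 = 106.65 W.
I_p = P_in/V_p = 106.65/230 = 0.464 A.

I_p ≈ 0.464 A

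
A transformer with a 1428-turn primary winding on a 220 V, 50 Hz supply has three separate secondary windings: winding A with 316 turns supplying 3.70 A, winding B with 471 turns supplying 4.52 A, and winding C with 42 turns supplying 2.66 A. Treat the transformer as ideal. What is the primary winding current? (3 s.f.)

I_p ≈ 2.39 A

V_A = 220 × 316/1428 = 48.683 V; V_B = 220 × 471/1428 = 72.563 V; V_C = 220 × 42/1428 = 6.4706 V.
P_out = V_A I_A + V_B I_B + V_C I_C = 48.683×3.70 + 72.563×4.52 + 6.4706×2.66 = 180.13 + 327.98 + 17.212 = 525.33 W.
Ideal ⇒ P_in = P_out, so I_p = P_out/V_p = 525.33/220 = 2.39 A.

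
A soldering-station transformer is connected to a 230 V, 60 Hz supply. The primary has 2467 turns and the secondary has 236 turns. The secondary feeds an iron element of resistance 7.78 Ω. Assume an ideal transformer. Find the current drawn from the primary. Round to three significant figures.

I_p ≈ 0.271 A

V_s = V_p × N_s/N_p = 230 × 236/2467 = 22.002 V.
I_s = V_s/R = 22.002/7.78 = 2.8281 A.
For an ideal transformer I_p N_p = I_s N_s, so I_p = 2.8281 × 236/2467 = 0.271 A.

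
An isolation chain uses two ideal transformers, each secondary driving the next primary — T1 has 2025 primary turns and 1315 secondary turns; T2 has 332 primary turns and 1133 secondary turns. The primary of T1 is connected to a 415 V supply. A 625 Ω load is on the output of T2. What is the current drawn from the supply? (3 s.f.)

I_supply ≈ 3.26 A

After T1: V = 415.00 × 1315/2025 = 269.49 V.
After T2: V = 269.49 × 1133/332 = 919.69 V.
I_load = 919.69/625 = 1.4715 A, so P_out = 919.69 × 1.4715 = 1353.3 W.
All ideal ⇒ P_in = P_out, so I_supply = 1353.3/415 = 3.26 A.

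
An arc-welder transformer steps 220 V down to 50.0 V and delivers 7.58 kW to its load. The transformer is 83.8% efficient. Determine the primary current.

I_p ≈ 41.1 A

P_in = P_out/η = 7580/0.838 = 9045.3 W.
I_p = P_in/V_p = 9045.3/220 = 41.1 A.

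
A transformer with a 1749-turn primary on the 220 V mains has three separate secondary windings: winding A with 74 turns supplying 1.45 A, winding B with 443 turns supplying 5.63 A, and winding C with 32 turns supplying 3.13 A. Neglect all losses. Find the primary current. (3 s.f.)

I_p ≈ 1.54 A

V_A = 220 × 74/1749 = 9.3082 V; V_B = 220 × 443/1749 = 55.723 V; V_C = 220 × 32/1749 = 4.0252 V.
P_out = V_A I_A + V_B I_B + V_C I_C = 9.3082×1.45 + 55.723×5.63 + 4.0252×3.13 = 13.497 + 313.72 + 12.599 = 339.82 W.
Ideal ⇒ P_in = P_out, so I_p = P_out/V_p = 339.82/220 = 1.54 A.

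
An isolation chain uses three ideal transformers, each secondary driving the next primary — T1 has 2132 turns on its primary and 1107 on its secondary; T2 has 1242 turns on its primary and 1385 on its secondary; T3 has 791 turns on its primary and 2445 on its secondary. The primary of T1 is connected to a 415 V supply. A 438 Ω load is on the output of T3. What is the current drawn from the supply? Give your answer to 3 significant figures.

Secondary of T1: V = 415.00 × 1107/2132 = 215.48 V.
Secondary of T2: V = 215.48 × 1385/1242 = 240.29 V.
Secondary of T3: V = 240.29 × 2445/791 = 742.74 V.
I_load = 742.74/438 = 1.6958 A, so P_out = 742.74 × 1.6958 = 1259.5 W.
All ideal ⇒ P_in = P_out, so I_supply = 1259.5/415 = 3.03 A.

I_supply ≈ 3.03 A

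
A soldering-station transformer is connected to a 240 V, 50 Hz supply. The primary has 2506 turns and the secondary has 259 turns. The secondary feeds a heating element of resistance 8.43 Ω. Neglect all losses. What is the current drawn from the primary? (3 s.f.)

V_s = V_p × N_s/N_p = 240 × 259/2506 = 24.804 V.
I_s = V_s/R = 24.804/8.43 = 2.9424 A.
For an ideal transformer I_p N_p = I_s N_s, so I_p = 2.9424 × 259/2506 = 0.304 A.

I_p ≈ 0.304 A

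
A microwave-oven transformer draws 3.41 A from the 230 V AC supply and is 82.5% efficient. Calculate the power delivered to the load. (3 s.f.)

P_out ≈ 647 W

P_in = V_p I_p = 230 × 3.41 = 784.30 W.
P_out = η P_in = 0.825 × 784.30 = 647 W.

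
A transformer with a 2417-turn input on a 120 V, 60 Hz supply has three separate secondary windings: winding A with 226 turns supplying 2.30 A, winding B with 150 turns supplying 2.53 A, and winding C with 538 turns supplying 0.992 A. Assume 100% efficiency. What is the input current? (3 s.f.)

V_A = 120 × 226/2417 = 11.221 V; V_B = 120 × 150/2417 = 7.4472 V; V_C = 120 × 538/2417 = 26.711 V.
P_out = V_A I_A + V_B I_B + V_C I_C = 11.221×2.30 + 7.4472×2.53 + 26.711×0.992 = 25.807 + 18.842 + 26.497 = 71.146 W.
Ideal ⇒ P_in = P_out, so I_in = P_out/V_in = 71.146/120 = 0.593 A.

I_in ≈ 0.593 A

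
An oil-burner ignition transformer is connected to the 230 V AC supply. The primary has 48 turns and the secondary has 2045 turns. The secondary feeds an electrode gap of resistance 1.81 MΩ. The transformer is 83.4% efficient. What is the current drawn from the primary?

V_s = 230 × 2045/48 = 9799.0 V.
I_s = V_s/R = 9799.0/(1.81×10^6) = 0.0054138 A.
P_out = V_s I_s = 9799.0 × 0.0054138 = 53.049 W.
P_in = P_out/η = 53.049/0.834 = 63.609 W.
I_p = P_in/V_p = 63.609/230 = 0.277 A.

I_p ≈ 0.277 A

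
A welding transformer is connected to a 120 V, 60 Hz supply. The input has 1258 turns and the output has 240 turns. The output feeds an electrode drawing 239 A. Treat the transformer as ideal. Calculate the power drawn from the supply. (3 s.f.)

P ≈ 5470 W

I_in = I_out × N_out/N_in = 239 × 240/1258 = 45.596 A.
P = V_in I_in = 120 × 45.596 = 5470 W.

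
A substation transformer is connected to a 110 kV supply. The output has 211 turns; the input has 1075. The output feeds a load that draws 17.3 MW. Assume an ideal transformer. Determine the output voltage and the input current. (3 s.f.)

V_out = V_in × N_out/N_in = 110000 × 211/1075 = 21591 V.
I_out = P/V_out = 1.73×10^7/21591 = 801.27 A.
I_in = I_out × N_out/N_in = 801.27 × 211/1075 = 157 A.

V_out ≈ 21600 V, I_in ≈ 157 A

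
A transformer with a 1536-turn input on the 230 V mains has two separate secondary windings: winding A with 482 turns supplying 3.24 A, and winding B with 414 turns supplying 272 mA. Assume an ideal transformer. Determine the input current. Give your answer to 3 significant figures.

I_in ≈ 1.09 A

V_A = 230 × 482/1536 = 72.174 V; V_B = 230 × 414/1536 = 61.992 V.
P_out = V_A I_A + V_B I_B = 72.174×3.24 + 61.992×0.272 = 233.85 + 16.862 = 250.71 W.
Ideal ⇒ P_in = P_out, so I_in = P_out/V_in = 250.71/230 = 1.09 A.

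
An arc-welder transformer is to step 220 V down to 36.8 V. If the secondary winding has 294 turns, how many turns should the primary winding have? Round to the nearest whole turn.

N_p/N_s = V_p/V_s, so N_p = 294 × 220/36.8 = 1757.6 ≈ 1758 turns.

N_p = 1758 turns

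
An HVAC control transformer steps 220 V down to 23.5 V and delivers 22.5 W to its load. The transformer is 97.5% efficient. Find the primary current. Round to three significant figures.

I_p ≈ 0.105 A

P_in = P_out/η = 22.5/0.975 = 23.077 W.
I_p = P_in/V_p = 23.077/220 = 0.105 A.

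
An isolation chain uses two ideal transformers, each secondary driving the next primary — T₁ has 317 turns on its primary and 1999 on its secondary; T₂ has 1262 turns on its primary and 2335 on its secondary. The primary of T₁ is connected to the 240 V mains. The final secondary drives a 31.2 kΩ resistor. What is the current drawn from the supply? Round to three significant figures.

After T₁: V = 240.00 × 1999/317 = 1513.4 V.
After T₂: V = 1513.4 × 2335/1262 = 2800.2 V.
I_load = 2800.2/31200 = 0.089751 A, so P_out = 2800.2 × 0.089751 = 251.32 W.
All ideal ⇒ P_in = P_out, so I_supply = 251.32/240 = 1.05 A.

I_supply ≈ 1.05 A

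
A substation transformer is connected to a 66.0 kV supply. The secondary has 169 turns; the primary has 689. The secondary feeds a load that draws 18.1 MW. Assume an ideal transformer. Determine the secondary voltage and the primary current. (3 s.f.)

V_s = V_p × N_s/N_p = 66000 × 169/689 = 16189 V.
I_s = P/V_s = 1.81×10^7/16189 = 1118.1 A.
I_p = I_s × N_s/N_p = 1118.1 × 169/689 = 274 A.

V_s ≈ 16200 V, I_p ≈ 274 A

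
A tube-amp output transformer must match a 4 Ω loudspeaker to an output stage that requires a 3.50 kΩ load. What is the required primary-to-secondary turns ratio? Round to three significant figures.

N_p/N_s ≈ 29.6

Z_p/Z_s = (N_p/N_s)², so N_p/N_s = √(3500/4) = √875 = 29.6.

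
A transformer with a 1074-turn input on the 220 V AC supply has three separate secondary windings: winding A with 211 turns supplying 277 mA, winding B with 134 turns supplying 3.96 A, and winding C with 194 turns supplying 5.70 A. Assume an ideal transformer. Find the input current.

V_A = 220 × 211/1074 = 43.222 V; V_B = 220 × 134/1074 = 27.449 V; V_C = 220 × 194/1074 = 39.739 V.
P_out = V_A I_A + V_B I_B + V_C I_C = 43.222×0.277 + 27.449×3.96 + 39.739×5.70 = 11.972 + 108.70 + 226.51 = 347.18 W.
Ideal ⇒ P_in = P_out, so I_in = P_out/V_in = 347.18/220 = 1.58 A.

I_in ≈ 1.58 A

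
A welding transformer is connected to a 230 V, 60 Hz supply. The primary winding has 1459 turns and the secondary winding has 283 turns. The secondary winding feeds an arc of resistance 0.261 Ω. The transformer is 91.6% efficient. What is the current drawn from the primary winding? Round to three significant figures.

V_s = 230 × 283/1459 = 44.613 V.
I_s = V_s/R = 44.613/0.261 = 170.93 A.
P_out = V_s I_s = 44.613 × 170.93 = 7625.7 W.
P_in = P_out/η = 7625.7/0.916 = 8325.0 W.
I_p = P_in/V_p = 8325.0/230 = 36.2 A.

I_p ≈ 36.2 A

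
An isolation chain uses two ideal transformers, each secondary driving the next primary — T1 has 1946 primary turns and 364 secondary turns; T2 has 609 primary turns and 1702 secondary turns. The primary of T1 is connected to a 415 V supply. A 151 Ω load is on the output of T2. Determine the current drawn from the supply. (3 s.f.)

After T1: V = 415.00 × 364/1946 = 77.626 V.
After T2: V = 77.626 × 1702/609 = 216.94 V.
I_load = 216.94/151 = 1.4367 A, so P_out = 216.94 × 1.4367 = 311.69 W.
All ideal ⇒ P_in = P_out, so I_supply = 311.69/415 = 0.751 A.

I_supply ≈ 0.751 A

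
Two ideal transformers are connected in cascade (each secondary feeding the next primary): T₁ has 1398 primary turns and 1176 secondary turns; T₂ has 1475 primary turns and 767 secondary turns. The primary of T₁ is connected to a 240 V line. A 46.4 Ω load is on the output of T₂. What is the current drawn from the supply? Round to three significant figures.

I_supply ≈ 0.990 A

After T₁: V = 240.00 × 1176/1398 = 201.89 V.
After T₂: V = 201.89 × 767/1475 = 104.98 V.
I_load = 104.98/46.4 = 2.2625 A, so P_out = 104.98 × 2.2625 = 237.53 W.
All ideal ⇒ P_in = P_out, so I_supply = 237.53/240 = 0.990 A.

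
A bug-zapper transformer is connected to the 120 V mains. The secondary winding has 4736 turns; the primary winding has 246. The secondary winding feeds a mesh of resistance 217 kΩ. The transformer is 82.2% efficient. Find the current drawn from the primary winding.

I_p ≈ 0.249 A

V_s = 120 × 4736/246 = 2310.2 V.
I_s = V_s/R = 2310.2/217000 = 0.010646 A.
P_out = V_s I_s = 2310.2 × 0.010646 = 24.596 W.
P_in = P_out/η = 24.596/0.822 = 29.922 W.
I_p = P_in/V_p = 29.922/120 = 0.249 A.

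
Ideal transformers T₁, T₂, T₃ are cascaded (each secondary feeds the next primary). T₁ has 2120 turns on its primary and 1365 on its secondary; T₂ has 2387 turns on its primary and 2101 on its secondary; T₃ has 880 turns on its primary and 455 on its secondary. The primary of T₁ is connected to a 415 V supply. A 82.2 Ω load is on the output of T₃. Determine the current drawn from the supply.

After T₁: V = 415.00 × 1365/2120 = 267.21 V.
After T₂: V = 267.21 × 2101/2387 = 235.19 V.
After T₃: V = 235.19 × 455/880 = 121.60 V.
I_load = 121.60/82.2 = 1.4794 A, so P_out = 121.60 × 1.4794 = 179.90 W.
All ideal ⇒ P_in = P_out, so I_supply = 179.90/415 = 0.433 A.

I_supply ≈ 0.433 A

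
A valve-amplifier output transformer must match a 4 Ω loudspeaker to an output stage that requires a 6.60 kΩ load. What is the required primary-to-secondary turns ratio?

N_p/N_s ≈ 40.6

Z_p/Z_s = (N_p/N_s)², so N_p/N_s = √(6600/4) = √1650 = 40.6.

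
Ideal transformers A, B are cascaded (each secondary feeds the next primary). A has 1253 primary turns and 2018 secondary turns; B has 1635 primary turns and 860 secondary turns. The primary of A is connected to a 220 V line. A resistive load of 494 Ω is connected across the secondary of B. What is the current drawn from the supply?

After A: V = 220.00 × 2018/1253 = 354.32 V.
After B: V = 354.32 × 860/1635 = 186.37 V.
I_load = 186.37/494 = 0.37727 A, so P_out = 186.37 × 0.37727 = 70.310 W.
All ideal ⇒ P_in = P_out, so I_supply = 70.310/220 = 0.320 A.

I_supply ≈ 0.320 A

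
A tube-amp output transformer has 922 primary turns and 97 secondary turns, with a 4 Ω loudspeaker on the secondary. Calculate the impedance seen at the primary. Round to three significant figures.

Z_p = (N_p/N_s)² × Z_s = (922/97)² × 4 = 361 Ω.

Z_p ≈ 361 Ω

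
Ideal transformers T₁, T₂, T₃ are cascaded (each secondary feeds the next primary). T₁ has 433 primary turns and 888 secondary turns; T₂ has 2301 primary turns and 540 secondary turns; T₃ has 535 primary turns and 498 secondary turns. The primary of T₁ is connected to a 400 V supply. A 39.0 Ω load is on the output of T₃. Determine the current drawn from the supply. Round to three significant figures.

Secondary of T₁: V = 400.00 × 888/433 = 820.32 V.
Secondary of T₂: V = 820.32 × 540/2301 = 192.51 V.
Secondary of T₃: V = 192.51 × 498/535 = 179.20 V.
I_load = 179.20/39.0 = 4.5949 A, so P_out = 179.20 × 4.5949 = 823.40 W.
All ideal ⇒ P_in = P_out, so I_supply = 823.40/400 = 2.06 A.

I_supply ≈ 2.06 A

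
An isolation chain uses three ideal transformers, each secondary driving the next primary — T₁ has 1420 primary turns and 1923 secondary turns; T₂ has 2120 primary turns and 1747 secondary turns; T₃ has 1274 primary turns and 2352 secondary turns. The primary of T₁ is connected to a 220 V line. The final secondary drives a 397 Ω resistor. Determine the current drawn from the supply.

I_supply ≈ 2.35 A

After T₁: V = 220.00 × 1923/1420 = 297.93 V.
After T₂: V = 297.93 × 1747/2120 = 245.51 V.
After T₃: V = 245.51 × 2352/1274 = 453.25 V.
I_load = 453.25/397 = 1.1417 A, so P_out = 453.25 × 1.1417 = 517.47 W.
All ideal ⇒ P_in = P_out, so I_supply = 517.47/220 = 2.35 A.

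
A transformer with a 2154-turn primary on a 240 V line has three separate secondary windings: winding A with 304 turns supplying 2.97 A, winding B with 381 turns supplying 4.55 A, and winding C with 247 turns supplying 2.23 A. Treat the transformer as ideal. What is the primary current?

V_A = 240 × 304/2154 = 33.872 V; V_B = 240 × 381/2154 = 42.451 V; V_C = 240 × 247/2154 = 27.521 V.
P_out = V_A I_A + V_B I_B + V_C I_C = 33.872×2.97 + 42.451×4.55 + 27.521×2.23 = 100.60 + 193.15 + 61.372 = 355.12 W.
Ideal ⇒ P_in = P_out, so I_p = P_out/V_p = 355.12/240 = 1.48 A.

I_p ≈ 1.48 A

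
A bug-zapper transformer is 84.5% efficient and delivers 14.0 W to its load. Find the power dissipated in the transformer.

P_loss ≈ 2.57 W

P_in = P_out/η = 14.0/0.845 = 16.5680 W.
P_loss = P_in − P_out = 16.5680 − 14.0 = 2.57 W.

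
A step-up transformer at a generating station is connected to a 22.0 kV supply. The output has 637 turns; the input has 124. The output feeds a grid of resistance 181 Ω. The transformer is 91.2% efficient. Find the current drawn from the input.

I_in ≈ 3520 A

V_out = 22000 × 637/124 = 113020 V.
I_out = V_out/R = 113020/181 = 624.40 A.
P_out = V_out I_out = 113020 × 624.40 = 7.0567×10^7 W.
P_in = P_out/η = 7.0567×10^7/0.912 = 7.7376×10^7 W.
I_in = P_in/V_in = 7.7376×10^7/22000 = 3520 A.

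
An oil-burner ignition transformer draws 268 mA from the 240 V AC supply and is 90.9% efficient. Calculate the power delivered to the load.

P_out ≈ 58.5 W

P_in = V_p I_p = 240 × 0.268 = 64.320 W.
P_out = η P_in = 0.909 × 64.320 = 58.5 W.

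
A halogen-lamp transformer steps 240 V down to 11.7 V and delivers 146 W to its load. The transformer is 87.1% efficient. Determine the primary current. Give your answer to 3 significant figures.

I_p ≈ 0.698 A

P_in = P_out/η = 146/0.871 = 167.62 W.
I_p = P_in/V_p = 167.62/240 = 0.698 A.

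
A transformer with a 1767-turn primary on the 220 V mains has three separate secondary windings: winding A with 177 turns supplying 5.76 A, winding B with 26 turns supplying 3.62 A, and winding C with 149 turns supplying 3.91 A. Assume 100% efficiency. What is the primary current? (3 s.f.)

V_A = 220 × 177/1767 = 22.037 V; V_B = 220 × 26/1767 = 3.2371 V; V_C = 220 × 149/1767 = 18.551 V.
P_out = V_A I_A + V_B I_B + V_C I_C = 22.037×5.76 + 3.2371×3.62 + 18.551×3.91 = 126.94 + 11.718 + 72.535 = 211.19 W.
Ideal ⇒ P_in = P_out, so I_p = P_out/V_p = 211.19/220 = 0.960 A.

I_p ≈ 0.960 A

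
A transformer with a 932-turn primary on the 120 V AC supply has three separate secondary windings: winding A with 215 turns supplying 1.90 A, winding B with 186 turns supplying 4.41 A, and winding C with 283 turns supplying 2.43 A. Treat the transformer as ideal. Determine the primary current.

I_p ≈ 2.06 A

V_A = 120 × 215/932 = 27.682 V; V_B = 120 × 186/932 = 23.948 V; V_C = 120 × 283/932 = 36.438 V.
P_out = V_A I_A + V_B I_B + V_C I_C = 27.682×1.90 + 23.948×4.41 + 36.438×2.43 = 52.597 + 105.61 + 88.544 = 246.75 W.
Ideal ⇒ P_in = P_out, so I_p = P_out/V_p = 246.75/120 = 2.06 A.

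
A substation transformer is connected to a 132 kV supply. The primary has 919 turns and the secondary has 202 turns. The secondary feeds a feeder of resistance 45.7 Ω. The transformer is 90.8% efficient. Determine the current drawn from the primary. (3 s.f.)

V_s = 132000 × 202/919 = 29014 V.
I_s = V_s/R = 29014/45.7 = 634.88 A.
P_out = V_s I_s = 29014 × 634.88 = 1.8421×10^7 W.
P_in = P_out/η = 1.8421×10^7/0.908 = 2.0287×10^7 W.
I_p = P_in/V_p = 2.0287×10^7/132000 = 154 A.

I_p ≈ 154 A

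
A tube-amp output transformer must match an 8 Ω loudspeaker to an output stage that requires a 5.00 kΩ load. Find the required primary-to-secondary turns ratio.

N_p/N_s ≈ 25.0

Z_p/Z_s = (N_p/N_s)², so N_p/N_s = √(5000/8) = √625 = 25.0.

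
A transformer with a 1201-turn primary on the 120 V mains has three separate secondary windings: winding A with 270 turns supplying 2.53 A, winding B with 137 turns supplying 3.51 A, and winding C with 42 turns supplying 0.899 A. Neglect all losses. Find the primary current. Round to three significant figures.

I_p ≈ 1.00 A

V_A = 120 × 270/1201 = 26.978 V; V_B = 120 × 137/1201 = 13.689 V; V_C = 120 × 42/1201 = 4.1965 V.
P_out = V_A I_A + V_B I_B + V_C I_C = 26.978×2.53 + 13.689×3.51 + 4.1965×0.899 = 68.253 + 48.047 + 3.7727 = 120.07 W.
Ideal ⇒ P_in = P_out, so I_p = P_out/V_p = 120.07/120 = 1.00 A.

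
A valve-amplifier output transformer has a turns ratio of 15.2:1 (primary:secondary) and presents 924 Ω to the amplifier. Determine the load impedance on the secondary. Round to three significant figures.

Z_s ≈ 4.00 Ω

Z_s = Z_p/(N_p/N_s)² = 924/15.2² = 4.00 Ω.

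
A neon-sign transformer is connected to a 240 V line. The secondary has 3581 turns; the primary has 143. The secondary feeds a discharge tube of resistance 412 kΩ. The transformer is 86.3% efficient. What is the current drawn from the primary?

V_s = 240 × 3581/143 = 6010.1 V.
I_s = V_s/R = 6010.1/412000 = 0.014588 A.
P_out = V_s I_s = 6010.1 × 0.014588 = 87.672 W.
P_in = P_out/η = 87.672/0.863 = 101.59 W.
I_p = P_in/V_p = 101.59/240 = 0.423 A.

I_p ≈ 0.423 A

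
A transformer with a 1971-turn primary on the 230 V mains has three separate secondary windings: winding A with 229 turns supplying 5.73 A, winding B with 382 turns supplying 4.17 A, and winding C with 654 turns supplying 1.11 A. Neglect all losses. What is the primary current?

V_A = 230 × 229/1971 = 26.722 V; V_B = 230 × 382/1971 = 44.576 V; V_C = 230 × 654/1971 = 76.317 V.
P_out = V_A I_A + V_B I_B + V_C I_C = 26.722×5.73 + 44.576×4.17 + 76.317×1.11 = 153.12 + 185.88 + 84.711 = 423.71 W.
Ideal ⇒ P_in = P_out, so I_p = P_out/V_p = 423.71/230 = 1.84 A.

I_p ≈ 1.84 A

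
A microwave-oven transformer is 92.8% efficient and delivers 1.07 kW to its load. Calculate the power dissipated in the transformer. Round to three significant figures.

P_in = P_out/η = 1070/0.928 = 1153.02 W.
P_loss = P_in − P_out = 1153.02 − 1070 = 83.0 W.

P_loss ≈ 83.0 W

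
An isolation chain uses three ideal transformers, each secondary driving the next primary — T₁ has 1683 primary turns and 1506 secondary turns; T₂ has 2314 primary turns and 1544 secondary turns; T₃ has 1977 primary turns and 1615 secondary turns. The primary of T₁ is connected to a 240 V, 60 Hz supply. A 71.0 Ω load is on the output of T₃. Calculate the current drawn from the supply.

Secondary of T₁: V = 240.00 × 1506/1683 = 214.76 V.
Secondary of T₂: V = 214.76 × 1544/2314 = 143.30 V.
Secondary of T₃: V = 143.30 × 1615/1977 = 117.06 V.
I_load = 117.06/71.0 = 1.6487 A, so P_out = 117.06 × 1.6487 = 192.99 W.
All ideal ⇒ P_in = P_out, so I_supply = 192.99/240 = 0.804 A.

I_supply ≈ 0.804 A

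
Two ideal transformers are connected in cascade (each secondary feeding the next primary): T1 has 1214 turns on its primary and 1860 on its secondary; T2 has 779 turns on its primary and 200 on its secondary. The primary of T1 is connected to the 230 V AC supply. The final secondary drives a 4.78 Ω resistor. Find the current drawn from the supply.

After T1: V = 230.00 × 1860/1214 = 352.39 V.
After T2: V = 352.39 × 200/779 = 90.472 V.
I_load = 90.472/4.78 = 18.927 A, so P_out = 90.472 × 18.927 = 1712.4 W.
All ideal ⇒ P_in = P_out, so I_supply = 1712.4/230 = 7.45 A.

I_supply ≈ 7.45 A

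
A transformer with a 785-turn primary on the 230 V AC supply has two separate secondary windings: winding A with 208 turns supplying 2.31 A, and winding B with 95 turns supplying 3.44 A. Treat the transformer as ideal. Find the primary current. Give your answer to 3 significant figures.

V_A = 230 × 208/785 = 60.943 V; V_B = 230 × 95/785 = 27.834 V.
P_out = V_A I_A + V_B I_B = 60.943×2.31 + 27.834×3.44 = 140.78 + 95.750 = 236.53 W.
Ideal ⇒ P_in = P_out, so I_p = P_out/V_p = 236.53/230 = 1.03 A.

I_p ≈ 1.03 A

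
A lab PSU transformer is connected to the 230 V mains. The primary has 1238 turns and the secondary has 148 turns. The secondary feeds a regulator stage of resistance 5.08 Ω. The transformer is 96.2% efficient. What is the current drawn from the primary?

I_p ≈ 0.673 A

V_s = 230 × 148/1238 = 27.496 V.
I_s = V_s/R = 27.496/5.08 = 5.4126 A.
P_out = V_s I_s = 27.496 × 5.4126 = 148.82 W.
P_in = P_out/η = 148.82/0.962 = 154.70 W.
I_p = P_in/V_p = 154.70/230 = 0.673 A.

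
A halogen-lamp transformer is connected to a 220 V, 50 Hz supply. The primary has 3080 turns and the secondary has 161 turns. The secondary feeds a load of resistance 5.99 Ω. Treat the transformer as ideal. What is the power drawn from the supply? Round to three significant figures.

V_s = V_p × N_s/N_p = 220 × 161/3080 = 11.500 V.
I_s = V_s/R = 11.500/5.99 = 1.9199 A.
I_p = I_s × N_s/N_p = 1.9199 × 161/3080 = 0.10036 A.
P = V_p I_p = 220 × 0.10036 = 22.1 W.

P ≈ 22.1 W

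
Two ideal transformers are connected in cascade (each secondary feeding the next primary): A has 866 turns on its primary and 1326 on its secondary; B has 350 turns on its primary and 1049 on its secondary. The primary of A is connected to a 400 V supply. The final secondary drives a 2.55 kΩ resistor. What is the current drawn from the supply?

I_supply ≈ 3.30 A

Secondary of A: V = 400.00 × 1326/866 = 612.47 V.
Secondary of B: V = 612.47 × 1049/350 = 1835.7 V.
I_load = 1835.7/2550 = 0.71987 A, so P_out = 1835.7 × 0.71987 = 1321.4 W.
All ideal ⇒ P_in = P_out, so I_supply = 1321.4/400 = 3.30 A.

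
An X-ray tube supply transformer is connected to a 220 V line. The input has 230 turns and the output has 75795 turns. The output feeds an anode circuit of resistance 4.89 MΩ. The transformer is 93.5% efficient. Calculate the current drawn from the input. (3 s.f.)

I_in ≈ 5.23 A

V_out = 220 × 75795/230 = 72500 V.
I_out = V_out/R = 72500/(4.89×10^6) = 0.014826 A.
P_out = V_out I_out = 72500 × 0.014826 = 1074.9 W.
P_in = P_out/η = 1074.9/0.935 = 1149.6 W.
I_in = P_in/V_in = 1149.6/220 = 5.23 A.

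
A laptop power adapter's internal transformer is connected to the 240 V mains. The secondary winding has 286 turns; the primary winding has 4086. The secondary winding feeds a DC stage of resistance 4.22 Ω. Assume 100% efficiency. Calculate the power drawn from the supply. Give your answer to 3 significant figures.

V_s = V_p × N_s/N_p = 240 × 286/4086 = 16.799 V.
I_s = V_s/R = 16.799/4.22 = 3.9808 A.
I_p = I_s × N_s/N_p = 3.9808 × 286/4086 = 0.27863 A.
P = V_p I_p = 240 × 0.27863 = 66.9 W.

P ≈ 66.9 W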